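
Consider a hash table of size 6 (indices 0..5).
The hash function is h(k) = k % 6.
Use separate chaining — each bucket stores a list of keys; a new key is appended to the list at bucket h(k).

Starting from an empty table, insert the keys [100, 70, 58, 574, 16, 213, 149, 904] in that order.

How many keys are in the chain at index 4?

6

Insert 100: h=4, bucket 4 empty -> new chain.
Insert 70: h=4, bucket 4 nonempty -> append to chain.
Insert 58: h=4, bucket 4 nonempty -> append to chain.
Insert 574: h=4, bucket 4 nonempty -> append to chain.
Insert 16: h=4, bucket 4 nonempty -> append to chain.
Insert 213: h=3, bucket 3 empty -> new chain.
Insert 149: h=5, bucket 5 empty -> new chain.
Insert 904: h=4, bucket 4 nonempty -> append to chain.
Final buckets:
0: ∅
1: ∅
2: ∅
3: 213
4: 100 -> 70 -> 58 -> 574 -> 16 -> 904
5: 149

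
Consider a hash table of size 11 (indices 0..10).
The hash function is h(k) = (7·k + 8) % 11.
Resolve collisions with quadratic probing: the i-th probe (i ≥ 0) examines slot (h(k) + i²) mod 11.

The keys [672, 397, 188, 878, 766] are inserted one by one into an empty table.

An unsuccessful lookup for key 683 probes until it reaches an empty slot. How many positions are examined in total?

5

672 hashes to 4; slot 4 is free -> place at 4.
397 hashes to 4; 4 taken -> place at 5.
188 hashes to 4; 4,5 taken -> place at 8.
878 hashes to 5; 5 taken -> place at 6.
766 hashes to 2; slot 2 is free -> place at 2.
Table: [∅, ∅, 766, ∅, 672, 397, 878, ∅, 188, ∅, ∅]
Lookup 683: h=4, probe 4,5,8,2,9 → slot 9 empty, not found.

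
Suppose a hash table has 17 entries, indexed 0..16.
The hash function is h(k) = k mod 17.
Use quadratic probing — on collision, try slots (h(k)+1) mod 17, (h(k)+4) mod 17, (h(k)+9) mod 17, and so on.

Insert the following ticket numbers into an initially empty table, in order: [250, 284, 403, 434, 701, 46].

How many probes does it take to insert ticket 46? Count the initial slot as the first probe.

250: h=12 → slot 12
284: h=12, probe 12,13 → slot 13
403: h=12, probe 12,13,16 → slot 16
434: h=9 → slot 9
701: h=4 → slot 4
46: h=12, probe 12,13,16,4,11 → slot 11
Table: [—, —, —, —, 701, —, —, —, —, 434, —, 46, 250, 284, —, —, 403]

5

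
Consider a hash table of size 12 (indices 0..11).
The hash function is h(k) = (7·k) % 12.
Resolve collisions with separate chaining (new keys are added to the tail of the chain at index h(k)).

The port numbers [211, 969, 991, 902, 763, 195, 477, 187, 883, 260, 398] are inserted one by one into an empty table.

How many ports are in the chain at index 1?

5

Insert 211: h=1, bucket 1 empty -> new chain.
Insert 969: h=3, bucket 3 empty -> new chain.
Insert 991: h=1, bucket 1 nonempty -> append to chain.
Insert 902: h=2, bucket 2 empty -> new chain.
Insert 763: h=1, bucket 1 nonempty -> append to chain.
Insert 195: h=9, bucket 9 empty -> new chain.
Insert 477: h=3, bucket 3 nonempty -> append to chain.
Insert 187: h=1, bucket 1 nonempty -> append to chain.
Insert 883: h=1, bucket 1 nonempty -> append to chain.
Insert 260: h=8, bucket 8 empty -> new chain.
Insert 398: h=2, bucket 2 nonempty -> append to chain.
Final buckets:
0: ∅
1: 211 -> 991 -> 763 -> 187 -> 883
2: 902 -> 398
3: 969 -> 477
4: ∅
5: ∅
6: ∅
7: ∅
8: 260
9: 195
10: ∅
11: ∅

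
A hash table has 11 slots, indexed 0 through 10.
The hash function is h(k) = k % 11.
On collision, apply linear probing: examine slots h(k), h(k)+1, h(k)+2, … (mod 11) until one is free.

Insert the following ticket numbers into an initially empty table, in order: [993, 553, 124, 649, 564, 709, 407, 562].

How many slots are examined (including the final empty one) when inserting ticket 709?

993: h=3 => slot 3
553: h=3, probe 3,4 => slot 4
124: h=3, probe 3,4,5 => slot 5
649: h=0 => slot 0
564: h=3, probe 3,4,5,6 => slot 6
709: h=5, probe 5,6,7 => slot 7
407: h=0, probe 0,1 => slot 1
562: h=1, probe 1,2 => slot 2
Table: [649, 407, 562, 993, 553, 124, 564, 709, ∅, ∅, ∅]

3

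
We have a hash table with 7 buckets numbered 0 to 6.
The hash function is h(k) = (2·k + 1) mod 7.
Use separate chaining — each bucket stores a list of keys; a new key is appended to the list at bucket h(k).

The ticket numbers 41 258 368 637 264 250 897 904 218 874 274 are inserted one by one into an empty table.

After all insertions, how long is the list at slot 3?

4

Insert 41: h=6, bucket 6 empty -> new chain.
Insert 258: h=6, bucket 6 nonempty -> append to chain.
Insert 368: h=2, bucket 2 empty -> new chain.
Insert 637: h=1, bucket 1 empty -> new chain.
Insert 264: h=4, bucket 4 empty -> new chain.
Insert 250: h=4, bucket 4 nonempty -> append to chain.
Insert 897: h=3, bucket 3 empty -> new chain.
Insert 904: h=3, bucket 3 nonempty -> append to chain.
Insert 218: h=3, bucket 3 nonempty -> append to chain.
Insert 874: h=6, bucket 6 nonempty -> append to chain.
Insert 274: h=3, bucket 3 nonempty -> append to chain.
Final buckets:
0: ∅
1: 637
2: 368
3: 897 -> 904 -> 218 -> 274
4: 264 -> 250
5: ∅
6: 41 -> 258 -> 874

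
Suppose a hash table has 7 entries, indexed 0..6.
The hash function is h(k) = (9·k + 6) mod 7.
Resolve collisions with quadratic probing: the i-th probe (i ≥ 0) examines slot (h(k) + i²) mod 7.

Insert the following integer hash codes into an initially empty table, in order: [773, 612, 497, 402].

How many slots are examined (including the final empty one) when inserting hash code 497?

Insert 773: h=5, slot 5 empty -> index 5.
Insert 612: h=5, slot 5 occupied -> index 6.
Insert 497: h=6, slot 6 occupied -> index 0.
Insert 402: h=5, slots 5,6 occupied -> index 2.
Table: [497, ∅, 402, ∅, ∅, 773, 612]

2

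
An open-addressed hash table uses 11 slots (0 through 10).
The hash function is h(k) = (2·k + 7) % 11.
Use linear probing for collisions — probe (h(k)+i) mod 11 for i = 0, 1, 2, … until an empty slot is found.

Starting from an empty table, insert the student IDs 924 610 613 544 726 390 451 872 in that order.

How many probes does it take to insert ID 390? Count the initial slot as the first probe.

Insert 924: h=7, slot 7 empty -> index 7.
Insert 610: h=6, slot 6 empty -> index 6.
Insert 613: h=1, slot 1 empty -> index 1.
Insert 544: h=6, slots 6,7 occupied -> index 8.
Insert 726: h=7, slots 7,8 occupied -> index 9.
Insert 390: h=6, slots 6,7,8,9 occupied -> index 10.
Insert 451: h=7, slots 7,8,9,10 occupied -> index 0.
Insert 872: h=2, slot 2 empty -> index 2.
Table: [451, 613, 872, ., ., ., 610, 924, 544, 726, 390]

5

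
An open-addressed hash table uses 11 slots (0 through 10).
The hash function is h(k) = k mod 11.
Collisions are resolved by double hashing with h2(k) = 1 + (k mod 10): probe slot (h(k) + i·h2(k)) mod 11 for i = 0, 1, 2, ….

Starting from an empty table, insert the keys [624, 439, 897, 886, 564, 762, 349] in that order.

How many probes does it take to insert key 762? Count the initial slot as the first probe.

3

624 hashes to 8; slot 8 is free → place at 8.
439 hashes to 10; slot 10 is free → place at 10.
897 hashes to 6; slot 6 is free → place at 6.
886 hashes to 6, h2=7; 6 taken → place at 2.
564 hashes to 3; slot 3 is free → place at 3.
762 hashes to 3, h2=3; 3,6 taken → place at 9.
349 hashes to 8, h2=10; 8 taken → place at 7.
Table: [—, —, 886, 564, —, —, 897, 349, 624, 762, 439]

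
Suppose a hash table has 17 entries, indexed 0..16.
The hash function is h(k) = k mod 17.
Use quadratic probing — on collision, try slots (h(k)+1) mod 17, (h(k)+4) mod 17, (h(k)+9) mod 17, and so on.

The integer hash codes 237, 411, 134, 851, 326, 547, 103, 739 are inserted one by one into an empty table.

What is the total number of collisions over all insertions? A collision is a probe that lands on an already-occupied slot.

237 hashes to 16; slot 16 is free => place at 16.
411 hashes to 3; slot 3 is free => place at 3.
134 hashes to 15; slot 15 is free => place at 15.
851 hashes to 1; slot 1 is free => place at 1.
326 hashes to 3; 3 taken => place at 4.
547 hashes to 3; 3,4 taken => place at 7.
103 hashes to 1; 1 taken => place at 2.
739 hashes to 8; slot 8 is free => place at 8.
Table: [., 851, 103, 411, 326, ., ., 547, 739, ., ., ., ., ., ., 134, 237]

4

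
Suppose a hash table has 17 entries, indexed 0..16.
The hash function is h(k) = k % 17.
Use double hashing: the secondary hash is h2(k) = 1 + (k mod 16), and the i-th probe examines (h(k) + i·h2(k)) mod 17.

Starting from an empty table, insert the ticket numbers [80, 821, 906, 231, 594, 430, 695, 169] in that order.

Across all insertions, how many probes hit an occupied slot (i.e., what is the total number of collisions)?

Insert 80: h=12, slot 12 empty => index 12.
Insert 821: h=5, slot 5 empty => index 5.
Insert 906: h=5, h2=11, slot 5 occupied => index 16.
Insert 231: h=10, slot 10 empty => index 10.
Insert 594: h=16, h2=3, slot 16 occupied => index 2.
Insert 430: h=5, h2=15, slot 5 occupied => index 3.
Insert 695: h=15, slot 15 empty => index 15.
Insert 169: h=16, h2=10, slot 16 occupied => index 9.
Table: [., ., 594, 430, ., 821, ., ., ., 169, 231, ., 80, ., ., 695, 906]

4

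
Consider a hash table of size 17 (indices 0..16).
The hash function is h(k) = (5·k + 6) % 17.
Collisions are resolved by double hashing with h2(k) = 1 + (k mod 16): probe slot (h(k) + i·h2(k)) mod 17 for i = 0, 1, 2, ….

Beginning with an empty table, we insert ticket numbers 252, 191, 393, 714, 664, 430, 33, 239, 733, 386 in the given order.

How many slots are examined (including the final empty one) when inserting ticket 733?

2

252 hashes to 8; slot 8 is free => place at 8.
191 hashes to 9; slot 9 is free => place at 9.
393 hashes to 16; slot 16 is free => place at 16.
714 hashes to 6; slot 6 is free => place at 6.
664 hashes to 11; slot 11 is free => place at 11.
430 hashes to 14; slot 14 is free => place at 14.
33 hashes to 1; slot 1 is free => place at 1.
239 hashes to 11, h2=16; 11 taken => place at 10.
733 hashes to 16, h2=14; 16 taken => place at 13.
386 hashes to 15; slot 15 is free => place at 15.
Table: [., 33, ., ., ., ., 714, ., 252, 191, 239, 664, ., 733, 430, 386, 393]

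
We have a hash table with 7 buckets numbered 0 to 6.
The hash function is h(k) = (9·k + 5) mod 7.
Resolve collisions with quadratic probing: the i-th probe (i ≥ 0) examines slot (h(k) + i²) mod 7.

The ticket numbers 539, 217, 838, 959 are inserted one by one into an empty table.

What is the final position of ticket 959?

Insert 539: h=5, slot 5 empty => index 5.
Insert 217: h=5, slot 5 occupied => index 6.
Insert 838: h=1, slot 1 empty => index 1.
Insert 959: h=5, slots 5,6 occupied => index 2.
Table: [-, 838, 959, -, -, 539, 217]

2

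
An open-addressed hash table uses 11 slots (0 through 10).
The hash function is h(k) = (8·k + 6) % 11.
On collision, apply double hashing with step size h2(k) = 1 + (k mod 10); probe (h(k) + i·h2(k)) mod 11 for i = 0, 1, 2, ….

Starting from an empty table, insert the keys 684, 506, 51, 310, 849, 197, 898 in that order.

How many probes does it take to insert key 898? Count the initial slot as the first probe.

2

684 hashes to 0; slot 0 is free => place at 0.
506 hashes to 6; slot 6 is free => place at 6.
51 hashes to 7; slot 7 is free => place at 7.
310 hashes to 0, h2=1; 0 taken => place at 1.
849 hashes to 0, h2=10; 0 taken => place at 10.
197 hashes to 9; slot 9 is free => place at 9.
898 hashes to 7, h2=9; 7 taken => place at 5.
Table: [684, 310, -, -, -, 898, 506, 51, -, 197, 849]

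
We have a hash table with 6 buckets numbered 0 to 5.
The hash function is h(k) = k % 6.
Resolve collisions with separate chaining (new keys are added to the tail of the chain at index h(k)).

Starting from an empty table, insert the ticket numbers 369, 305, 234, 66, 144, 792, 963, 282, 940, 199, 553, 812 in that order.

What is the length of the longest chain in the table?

Insert 369: h=3, bucket 3 empty -> new chain.
Insert 305: h=5, bucket 5 empty -> new chain.
Insert 234: h=0, bucket 0 empty -> new chain.
Insert 66: h=0, bucket 0 nonempty -> append to chain.
Insert 144: h=0, bucket 0 nonempty -> append to chain.
Insert 792: h=0, bucket 0 nonempty -> append to chain.
Insert 963: h=3, bucket 3 nonempty -> append to chain.
Insert 282: h=0, bucket 0 nonempty -> append to chain.
Insert 940: h=4, bucket 4 empty -> new chain.
Insert 199: h=1, bucket 1 empty -> new chain.
Insert 553: h=1, bucket 1 nonempty -> append to chain.
Insert 812: h=2, bucket 2 empty -> new chain.
Final buckets:
0: 234 -> 66 -> 144 -> 792 -> 282
1: 199 -> 553
2: 812
3: 369 -> 963
4: 940
5: 305

5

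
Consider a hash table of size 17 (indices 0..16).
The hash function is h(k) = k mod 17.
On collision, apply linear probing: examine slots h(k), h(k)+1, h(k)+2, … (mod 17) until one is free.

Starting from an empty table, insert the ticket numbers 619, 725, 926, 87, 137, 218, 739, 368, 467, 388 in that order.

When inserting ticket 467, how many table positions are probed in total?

3

Insert 619: h=7, slot 7 empty -> index 7.
Insert 725: h=11, slot 11 empty -> index 11.
Insert 926: h=8, slot 8 empty -> index 8.
Insert 87: h=2, slot 2 empty -> index 2.
Insert 137: h=1, slot 1 empty -> index 1.
Insert 218: h=14, slot 14 empty -> index 14.
Insert 739: h=8, slot 8 occupied -> index 9.
Insert 368: h=11, slot 11 occupied -> index 12.
Insert 467: h=8, slots 8,9 occupied -> index 10.
Insert 388: h=14, slot 14 occupied -> index 15.
Table: [_, 137, 87, _, _, _, _, 619, 926, 739, 467, 725, 368, _, 218, 388, _]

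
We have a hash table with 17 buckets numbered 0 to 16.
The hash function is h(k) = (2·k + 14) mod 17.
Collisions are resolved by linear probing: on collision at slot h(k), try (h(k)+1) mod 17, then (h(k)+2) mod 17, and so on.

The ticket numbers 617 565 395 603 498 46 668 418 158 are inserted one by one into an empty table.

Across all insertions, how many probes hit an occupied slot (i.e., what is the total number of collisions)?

617: h=7 -> slot 7
565: h=5 -> slot 5
395: h=5, probe 5,6 -> slot 6
603: h=13 -> slot 13
498: h=7, probe 7,8 -> slot 8
46: h=4 -> slot 4
668: h=7, probe 7,8,9 -> slot 9
418: h=0 -> slot 0
158: h=7, probe 7,8,9,10 -> slot 10
Table: [418, _, _, _, 46, 565, 395, 617, 498, 668, 158, _, _, 603, _, _, _]

7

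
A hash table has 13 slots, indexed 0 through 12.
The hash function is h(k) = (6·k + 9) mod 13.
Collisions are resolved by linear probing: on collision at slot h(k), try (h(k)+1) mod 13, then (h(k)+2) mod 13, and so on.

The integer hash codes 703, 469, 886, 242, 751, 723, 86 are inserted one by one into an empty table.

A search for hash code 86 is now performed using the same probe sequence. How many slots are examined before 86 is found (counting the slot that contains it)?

Insert 703: h=2, slot 2 empty → index 2.
Insert 469: h=2, slot 2 occupied → index 3.
Insert 886: h=8, slot 8 empty → index 8.
Insert 242: h=5, slot 5 empty → index 5.
Insert 751: h=4, slot 4 empty → index 4.
Insert 723: h=5, slot 5 occupied → index 6.
Insert 86: h=5, slots 5,6 occupied → index 7.
Table: [—, —, 703, 469, 751, 242, 723, 86, 886, —, —, —, —]
Lookup 86: h=5, probe 5,6,7 → found at 7.

3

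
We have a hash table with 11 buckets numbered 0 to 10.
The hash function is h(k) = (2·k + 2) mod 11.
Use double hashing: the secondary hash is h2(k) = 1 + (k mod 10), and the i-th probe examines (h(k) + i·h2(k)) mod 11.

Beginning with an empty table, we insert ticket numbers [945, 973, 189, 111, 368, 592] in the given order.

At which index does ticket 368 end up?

945: h=0 => slot 0
973: h=1 => slot 1
189: h=6 => slot 6
111: h=4 => slot 4
368: h=1, h2=9, probe 1,10 => slot 10
592: h=9 => slot 9
Table: [945, 973, _, _, 111, _, 189, _, _, 592, 368]

10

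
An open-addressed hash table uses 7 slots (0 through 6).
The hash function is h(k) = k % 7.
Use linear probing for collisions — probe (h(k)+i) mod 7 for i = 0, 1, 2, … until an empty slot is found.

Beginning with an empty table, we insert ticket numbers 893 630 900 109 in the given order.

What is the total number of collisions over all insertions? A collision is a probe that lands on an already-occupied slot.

3

893: h=4 -> slot 4
630: h=0 -> slot 0
900: h=4, probe 4,5 -> slot 5
109: h=4, probe 4,5,6 -> slot 6
Table: [630, -, -, -, 893, 900, 109]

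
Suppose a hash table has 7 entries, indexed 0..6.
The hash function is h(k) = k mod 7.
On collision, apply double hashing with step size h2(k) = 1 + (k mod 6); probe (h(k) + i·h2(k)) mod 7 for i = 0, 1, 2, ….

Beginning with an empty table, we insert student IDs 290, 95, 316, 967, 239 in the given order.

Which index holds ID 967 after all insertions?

290: h=3 => slot 3
95: h=4 => slot 4
316: h=1 => slot 1
967: h=1, h2=2, probe 1,3,5 => slot 5
239: h=1, h2=6, probe 1,0 => slot 0
Table: [239, 316, ∅, 290, 95, 967, ∅]

5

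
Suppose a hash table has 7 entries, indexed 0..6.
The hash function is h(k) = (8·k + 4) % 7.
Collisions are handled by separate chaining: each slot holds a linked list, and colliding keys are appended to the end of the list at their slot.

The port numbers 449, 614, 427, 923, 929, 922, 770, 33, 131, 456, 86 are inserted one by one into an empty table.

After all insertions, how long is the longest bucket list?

Insert 449: h=5, bucket 5 empty -> new chain.
Insert 614: h=2, bucket 2 empty -> new chain.
Insert 427: h=4, bucket 4 empty -> new chain.
Insert 923: h=3, bucket 3 empty -> new chain.
Insert 929: h=2, bucket 2 nonempty -> append to chain.
Insert 922: h=2, bucket 2 nonempty -> append to chain.
Insert 770: h=4, bucket 4 nonempty -> append to chain.
Insert 33: h=2, bucket 2 nonempty -> append to chain.
Insert 131: h=2, bucket 2 nonempty -> append to chain.
Insert 456: h=5, bucket 5 nonempty -> append to chain.
Insert 86: h=6, bucket 6 empty -> new chain.
Final buckets:
0: ∅
1: ∅
2: 614 -> 929 -> 922 -> 33 -> 131
3: 923
4: 427 -> 770
5: 449 -> 456
6: 86

5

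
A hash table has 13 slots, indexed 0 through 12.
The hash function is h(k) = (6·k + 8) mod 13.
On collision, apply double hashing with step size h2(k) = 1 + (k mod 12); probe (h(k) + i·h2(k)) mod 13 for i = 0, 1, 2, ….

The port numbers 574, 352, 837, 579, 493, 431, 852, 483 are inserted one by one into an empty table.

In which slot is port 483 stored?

574 hashes to 7; slot 7 is free => place at 7.
352 hashes to 1; slot 1 is free => place at 1.
837 hashes to 12; slot 12 is free => place at 12.
579 hashes to 11; slot 11 is free => place at 11.
493 hashes to 2; slot 2 is free => place at 2.
431 hashes to 7, h2=12; 7 taken => place at 6.
852 hashes to 11, h2=1; 11,12 taken => place at 0.
483 hashes to 7, h2=4; 7,11,2,6 taken => place at 10.
Table: [852, 352, 493, —, —, —, 431, 574, —, —, 483, 579, 837]

10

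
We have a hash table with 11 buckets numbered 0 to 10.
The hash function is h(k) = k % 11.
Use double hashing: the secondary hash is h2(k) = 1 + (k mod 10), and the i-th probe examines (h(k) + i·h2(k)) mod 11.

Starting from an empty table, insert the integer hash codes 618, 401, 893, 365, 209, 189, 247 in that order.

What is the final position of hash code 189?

618: h=2 → slot 2
401: h=5 → slot 5
893: h=2, h2=4, probe 2,6 → slot 6
365: h=2, h2=6, probe 2,8 → slot 8
209: h=0 → slot 0
189: h=2, h2=10, probe 2,1 → slot 1
247: h=5, h2=8, probe 5,2,10 → slot 10
Table: [209, 189, 618, ∅, ∅, 401, 893, ∅, 365, ∅, 247]

1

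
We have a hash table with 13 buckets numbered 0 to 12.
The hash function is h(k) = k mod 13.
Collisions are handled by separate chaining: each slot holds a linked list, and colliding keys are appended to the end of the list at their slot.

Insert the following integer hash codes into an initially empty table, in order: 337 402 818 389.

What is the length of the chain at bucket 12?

4

337 -> bucket 12
402 -> bucket 12 (collision)
818 -> bucket 12 (collision)
389 -> bucket 12 (collision)
Final buckets:
0: —
1: —
2: —
3: —
4: —
5: —
6: —
7: —
8: —
9: —
10: —
11: —
12: 337 -> 402 -> 818 -> 389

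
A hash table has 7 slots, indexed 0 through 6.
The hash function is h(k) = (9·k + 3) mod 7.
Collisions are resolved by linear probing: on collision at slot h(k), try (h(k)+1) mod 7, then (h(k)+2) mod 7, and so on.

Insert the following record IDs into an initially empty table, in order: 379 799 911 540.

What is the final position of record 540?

379: h=5 => slot 5
799: h=5, probe 5,6 => slot 6
911: h=5, probe 5,6,0 => slot 0
540: h=5, probe 5,6,0,1 => slot 1
Table: [911, 540, ., ., ., 379, 799]

1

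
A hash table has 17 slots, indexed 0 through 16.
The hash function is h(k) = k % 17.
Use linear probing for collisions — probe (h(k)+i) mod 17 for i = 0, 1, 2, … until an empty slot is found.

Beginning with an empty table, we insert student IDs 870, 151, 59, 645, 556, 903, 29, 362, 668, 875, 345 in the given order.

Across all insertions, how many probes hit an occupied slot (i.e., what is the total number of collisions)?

870: h=3 => slot 3
151: h=15 => slot 15
59: h=8 => slot 8
645: h=16 => slot 16
556: h=12 => slot 12
903: h=2 => slot 2
29: h=12, probe 12,13 => slot 13
362: h=5 => slot 5
668: h=5, probe 5,6 => slot 6
875: h=8, probe 8,9 => slot 9
345: h=5, probe 5,6,7 => slot 7
Table: [_, _, 903, 870, _, 362, 668, 345, 59, 875, _, _, 556, 29, _, 151, 645]

5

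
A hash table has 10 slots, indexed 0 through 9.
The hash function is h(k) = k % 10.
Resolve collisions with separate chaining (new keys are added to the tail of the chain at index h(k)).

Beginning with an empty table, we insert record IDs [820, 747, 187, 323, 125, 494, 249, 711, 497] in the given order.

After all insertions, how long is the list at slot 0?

Insert 820: h=0, bucket 0 empty -> new chain.
Insert 747: h=7, bucket 7 empty -> new chain.
Insert 187: h=7, bucket 7 nonempty -> append to chain.
Insert 323: h=3, bucket 3 empty -> new chain.
Insert 125: h=5, bucket 5 empty -> new chain.
Insert 494: h=4, bucket 4 empty -> new chain.
Insert 249: h=9, bucket 9 empty -> new chain.
Insert 711: h=1, bucket 1 empty -> new chain.
Insert 497: h=7, bucket 7 nonempty -> append to chain.
Final buckets:
0: 820
1: 711
2: .
3: 323
4: 494
5: 125
6: .
7: 747 -> 187 -> 497
8: .
9: 249

1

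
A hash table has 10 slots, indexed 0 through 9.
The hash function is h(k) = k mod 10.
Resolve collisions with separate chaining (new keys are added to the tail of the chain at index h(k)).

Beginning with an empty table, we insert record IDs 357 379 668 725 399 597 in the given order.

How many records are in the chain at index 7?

2

Insert 357: h=7, bucket 7 empty -> new chain.
Insert 379: h=9, bucket 9 empty -> new chain.
Insert 668: h=8, bucket 8 empty -> new chain.
Insert 725: h=5, bucket 5 empty -> new chain.
Insert 399: h=9, bucket 9 nonempty -> append to chain.
Insert 597: h=7, bucket 7 nonempty -> append to chain.
Final buckets:
0: _
1: _
2: _
3: _
4: _
5: 725
6: _
7: 357 -> 597
8: 668
9: 379 -> 399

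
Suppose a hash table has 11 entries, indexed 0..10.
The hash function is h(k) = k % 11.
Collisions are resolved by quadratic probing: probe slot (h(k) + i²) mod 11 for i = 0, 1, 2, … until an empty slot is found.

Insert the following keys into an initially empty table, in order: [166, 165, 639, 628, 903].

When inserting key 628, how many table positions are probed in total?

166: h=1 => slot 1
165: h=0 => slot 0
639: h=1, probe 1,2 => slot 2
628: h=1, probe 1,2,5 => slot 5
903: h=1, probe 1,2,5,10 => slot 10
Table: [165, 166, 639, ., ., 628, ., ., ., ., 903]

3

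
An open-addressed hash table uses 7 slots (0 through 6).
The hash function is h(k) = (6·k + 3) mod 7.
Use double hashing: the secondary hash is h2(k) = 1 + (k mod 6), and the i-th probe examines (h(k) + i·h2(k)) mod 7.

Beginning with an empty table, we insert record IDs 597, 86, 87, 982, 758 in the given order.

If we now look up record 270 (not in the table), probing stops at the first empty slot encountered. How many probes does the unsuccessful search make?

4

Insert 597: h=1, slot 1 empty → index 1.
Insert 86: h=1, h2=3, slot 1 occupied → index 4.
Insert 87: h=0, slot 0 empty → index 0.
Insert 982: h=1, h2=5, slot 1 occupied → index 6.
Insert 758: h=1, h2=3, slots 1,4,0 occupied → index 3.
Table: [87, 597, ∅, 758, 86, ∅, 982]
Lookup 270: h=6, h2=1, probe 6,0,1,2 → slot 2 empty, not found.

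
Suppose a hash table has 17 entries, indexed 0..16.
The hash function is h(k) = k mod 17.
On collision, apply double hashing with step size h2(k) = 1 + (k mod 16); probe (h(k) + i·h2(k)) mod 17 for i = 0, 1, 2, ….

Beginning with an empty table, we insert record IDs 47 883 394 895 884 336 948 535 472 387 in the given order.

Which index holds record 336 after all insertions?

14

47: h=13 → slot 13
883: h=16 → slot 16
394: h=3 → slot 3
895: h=11 → slot 11
884: h=0 → slot 0
336: h=13, h2=1, probe 13,14 → slot 14
948: h=13, h2=5, probe 13,1 → slot 1
535: h=8 → slot 8
472: h=13, h2=9, probe 13,5 → slot 5
387: h=13, h2=4, probe 13,0,4 → slot 4
Table: [884, 948, ., 394, 387, 472, ., ., 535, ., ., 895, ., 47, 336, ., 883]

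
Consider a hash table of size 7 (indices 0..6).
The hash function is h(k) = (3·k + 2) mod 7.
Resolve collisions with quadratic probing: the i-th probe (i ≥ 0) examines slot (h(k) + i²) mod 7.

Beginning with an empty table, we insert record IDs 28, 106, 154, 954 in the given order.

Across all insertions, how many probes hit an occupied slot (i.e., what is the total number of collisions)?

Insert 28: h=2, slot 2 empty → index 2.
Insert 106: h=5, slot 5 empty → index 5.
Insert 154: h=2, slot 2 occupied → index 3.
Insert 954: h=1, slot 1 empty → index 1.
Table: [—, 954, 28, 154, —, 106, —]

1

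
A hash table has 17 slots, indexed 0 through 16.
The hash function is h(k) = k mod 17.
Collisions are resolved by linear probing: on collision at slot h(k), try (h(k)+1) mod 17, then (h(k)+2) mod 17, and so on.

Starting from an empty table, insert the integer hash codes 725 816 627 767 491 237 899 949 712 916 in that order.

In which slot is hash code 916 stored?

5

725 hashes to 11; slot 11 is free -> place at 11.
816 hashes to 0; slot 0 is free -> place at 0.
627 hashes to 15; slot 15 is free -> place at 15.
767 hashes to 2; slot 2 is free -> place at 2.
491 hashes to 15; 15 taken -> place at 16.
237 hashes to 16; 16,0 taken -> place at 1.
899 hashes to 15; 15,16,0,1,2 taken -> place at 3.
949 hashes to 14; slot 14 is free -> place at 14.
712 hashes to 15; 15,16,0,1,2,3 taken -> place at 4.
916 hashes to 15; 15,16,0,1,2,3,4 taken -> place at 5.
Table: [816, 237, 767, 899, 712, 916, ∅, ∅, ∅, ∅, ∅, 725, ∅, ∅, 949, 627, 491]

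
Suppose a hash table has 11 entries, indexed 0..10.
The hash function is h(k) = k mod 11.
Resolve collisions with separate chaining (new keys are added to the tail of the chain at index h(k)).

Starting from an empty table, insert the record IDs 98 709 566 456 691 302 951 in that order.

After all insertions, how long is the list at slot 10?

98 -> bucket 10
709 -> bucket 5
566 -> bucket 5 (collision)
456 -> bucket 5 (collision)
691 -> bucket 9
302 -> bucket 5 (collision)
951 -> bucket 5 (collision)
Final buckets:
0: -
1: -
2: -
3: -
4: -
5: 709 -> 566 -> 456 -> 302 -> 951
6: -
7: -
8: -
9: 691
10: 98

1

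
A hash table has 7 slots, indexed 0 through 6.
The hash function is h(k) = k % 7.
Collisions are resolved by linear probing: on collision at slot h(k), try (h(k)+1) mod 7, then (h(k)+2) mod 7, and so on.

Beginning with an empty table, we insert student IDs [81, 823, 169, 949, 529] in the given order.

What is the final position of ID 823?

81: h=4 → slot 4
823: h=4, probe 4,5 → slot 5
169: h=1 → slot 1
949: h=4, probe 4,5,6 → slot 6
529: h=4, probe 4,5,6,0 → slot 0
Table: [529, 169, ., ., 81, 823, 949]

5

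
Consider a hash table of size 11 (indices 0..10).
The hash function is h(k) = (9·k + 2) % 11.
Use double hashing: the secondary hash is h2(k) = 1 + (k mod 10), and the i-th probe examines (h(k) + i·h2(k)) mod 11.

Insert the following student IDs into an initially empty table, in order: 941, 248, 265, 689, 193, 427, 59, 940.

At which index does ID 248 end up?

10

941 hashes to 1; slot 1 is free => place at 1.
248 hashes to 1, h2=9; 1 taken => place at 10.
265 hashes to 0; slot 0 is free => place at 0.
689 hashes to 10, h2=10; 10 taken => place at 9.
193 hashes to 1, h2=4; 1 taken => place at 5.
427 hashes to 6; slot 6 is free => place at 6.
59 hashes to 5, h2=10; 5 taken => place at 4.
940 hashes to 3; slot 3 is free => place at 3.
Table: [265, 941, ∅, 940, 59, 193, 427, ∅, ∅, 689, 248]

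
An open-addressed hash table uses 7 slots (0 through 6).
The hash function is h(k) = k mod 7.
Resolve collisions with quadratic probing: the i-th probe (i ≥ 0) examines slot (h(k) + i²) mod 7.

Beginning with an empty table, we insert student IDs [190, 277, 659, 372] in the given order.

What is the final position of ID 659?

190: h=1 → slot 1
277: h=4 → slot 4
659: h=1, probe 1,2 → slot 2
372: h=1, probe 1,2,5 → slot 5
Table: [., 190, 659, ., 277, 372, .]

2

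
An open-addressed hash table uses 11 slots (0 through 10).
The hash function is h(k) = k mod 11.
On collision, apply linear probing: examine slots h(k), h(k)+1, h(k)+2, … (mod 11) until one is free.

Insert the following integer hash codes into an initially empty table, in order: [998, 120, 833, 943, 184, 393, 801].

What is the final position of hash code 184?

998 hashes to 8; slot 8 is free => place at 8.
120 hashes to 10; slot 10 is free => place at 10.
833 hashes to 8; 8 taken => place at 9.
943 hashes to 8; 8,9,10 taken => place at 0.
184 hashes to 8; 8,9,10,0 taken => place at 1.
393 hashes to 8; 8,9,10,0,1 taken => place at 2.
801 hashes to 9; 9,10,0,1,2 taken => place at 3.
Table: [943, 184, 393, 801, -, -, -, -, 998, 833, 120]

1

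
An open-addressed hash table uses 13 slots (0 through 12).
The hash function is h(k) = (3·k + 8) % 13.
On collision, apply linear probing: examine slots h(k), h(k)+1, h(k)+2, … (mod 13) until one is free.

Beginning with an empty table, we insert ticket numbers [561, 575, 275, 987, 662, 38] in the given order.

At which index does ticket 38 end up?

7

561: h=1 -> slot 1
575: h=4 -> slot 4
275: h=1, probe 1,2 -> slot 2
987: h=5 -> slot 5
662: h=5, probe 5,6 -> slot 6
38: h=5, probe 5,6,7 -> slot 7
Table: [., 561, 275, ., 575, 987, 662, 38, ., ., ., ., .]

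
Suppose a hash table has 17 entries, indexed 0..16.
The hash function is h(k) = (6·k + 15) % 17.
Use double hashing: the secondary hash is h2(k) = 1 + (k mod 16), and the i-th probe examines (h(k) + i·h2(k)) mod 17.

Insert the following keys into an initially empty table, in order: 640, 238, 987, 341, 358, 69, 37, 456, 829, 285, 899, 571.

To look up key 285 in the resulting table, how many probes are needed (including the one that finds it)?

Insert 640: h=13, slot 13 empty => index 13.
Insert 238: h=15, slot 15 empty => index 15.
Insert 987: h=4, slot 4 empty => index 4.
Insert 341: h=4, h2=6, slot 4 occupied => index 10.
Insert 358: h=4, h2=7, slot 4 occupied => index 11.
Insert 69: h=4, h2=6, slots 4,10 occupied => index 16.
Insert 37: h=16, h2=6, slot 16 occupied => index 5.
Insert 456: h=14, slot 14 empty => index 14.
Insert 829: h=8, slot 8 empty => index 8.
Insert 285: h=8, h2=14, slots 8,5 occupied => index 2.
Insert 899: h=3, slot 3 empty => index 3.
Insert 571: h=7, slot 7 empty => index 7.
Table: [-, -, 285, 899, 987, 37, -, 571, 829, -, 341, 358, -, 640, 456, 238, 69]
Lookup 285: h=8, h2=14, probe 8,5,2 → found at 2.

3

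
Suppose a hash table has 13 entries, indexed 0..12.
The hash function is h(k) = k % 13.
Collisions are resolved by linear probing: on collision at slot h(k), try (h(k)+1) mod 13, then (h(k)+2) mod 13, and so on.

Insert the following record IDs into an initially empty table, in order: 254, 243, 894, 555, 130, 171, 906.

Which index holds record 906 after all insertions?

12

254 hashes to 7; slot 7 is free => place at 7.
243 hashes to 9; slot 9 is free => place at 9.
894 hashes to 10; slot 10 is free => place at 10.
555 hashes to 9; 9,10 taken => place at 11.
130 hashes to 0; slot 0 is free => place at 0.
171 hashes to 2; slot 2 is free => place at 2.
906 hashes to 9; 9,10,11 taken => place at 12.
Table: [130, —, 171, —, —, —, —, 254, —, 243, 894, 555, 906]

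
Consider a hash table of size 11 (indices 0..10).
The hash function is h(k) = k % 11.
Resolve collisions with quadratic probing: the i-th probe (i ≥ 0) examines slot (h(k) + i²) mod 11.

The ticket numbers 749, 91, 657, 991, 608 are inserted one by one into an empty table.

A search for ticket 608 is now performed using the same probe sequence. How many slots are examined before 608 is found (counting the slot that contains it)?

2

749: h=1 -> slot 1
91: h=3 -> slot 3
657: h=8 -> slot 8
991: h=1, probe 1,2 -> slot 2
608: h=3, probe 3,4 -> slot 4
Table: [., 749, 991, 91, 608, ., ., ., 657, ., .]
Lookup 608: h=3, probe 3,4 → found at 4.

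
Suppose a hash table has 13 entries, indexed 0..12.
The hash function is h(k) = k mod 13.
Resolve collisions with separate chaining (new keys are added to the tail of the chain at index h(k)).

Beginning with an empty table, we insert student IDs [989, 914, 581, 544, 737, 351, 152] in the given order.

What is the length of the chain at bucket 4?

989 -> bucket 1
914 -> bucket 4
581 -> bucket 9
544 -> bucket 11
737 -> bucket 9 (collision)
351 -> bucket 0
152 -> bucket 9 (collision)
Final buckets:
0: 351
1: 989
2: —
3: —
4: 914
5: —
6: —
7: —
8: —
9: 581 -> 737 -> 152
10: —
11: 544
12: —

1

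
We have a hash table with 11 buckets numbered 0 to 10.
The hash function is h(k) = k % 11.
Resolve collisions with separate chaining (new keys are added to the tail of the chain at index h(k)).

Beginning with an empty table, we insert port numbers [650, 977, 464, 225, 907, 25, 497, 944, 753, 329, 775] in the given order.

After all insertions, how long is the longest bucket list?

4

Insert 650: h=1, bucket 1 empty -> new chain.
Insert 977: h=9, bucket 9 empty -> new chain.
Insert 464: h=2, bucket 2 empty -> new chain.
Insert 225: h=5, bucket 5 empty -> new chain.
Insert 907: h=5, bucket 5 nonempty -> append to chain.
Insert 25: h=3, bucket 3 empty -> new chain.
Insert 497: h=2, bucket 2 nonempty -> append to chain.
Insert 944: h=9, bucket 9 nonempty -> append to chain.
Insert 753: h=5, bucket 5 nonempty -> append to chain.
Insert 329: h=10, bucket 10 empty -> new chain.
Insert 775: h=5, bucket 5 nonempty -> append to chain.
Final buckets:
0: -
1: 650
2: 464 -> 497
3: 25
4: -
5: 225 -> 907 -> 753 -> 775
6: -
7: -
8: -
9: 977 -> 944
10: 329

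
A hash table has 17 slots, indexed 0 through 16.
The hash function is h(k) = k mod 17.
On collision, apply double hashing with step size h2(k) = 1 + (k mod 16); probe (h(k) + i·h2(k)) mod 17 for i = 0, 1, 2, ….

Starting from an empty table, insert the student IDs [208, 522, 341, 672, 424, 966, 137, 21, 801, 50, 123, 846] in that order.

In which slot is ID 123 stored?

208: h=4 -> slot 4
522: h=12 -> slot 12
341: h=1 -> slot 1
672: h=9 -> slot 9
424: h=16 -> slot 16
966: h=14 -> slot 14
137: h=1, h2=10, probe 1,11 -> slot 11
21: h=4, h2=6, probe 4,10 -> slot 10
801: h=2 -> slot 2
50: h=16, h2=3, probe 16,2,5 -> slot 5
123: h=4, h2=12, probe 4,16,11,6 -> slot 6
846: h=13 -> slot 13
Table: [-, 341, 801, -, 208, 50, 123, -, -, 672, 21, 137, 522, 846, 966, -, 424]

6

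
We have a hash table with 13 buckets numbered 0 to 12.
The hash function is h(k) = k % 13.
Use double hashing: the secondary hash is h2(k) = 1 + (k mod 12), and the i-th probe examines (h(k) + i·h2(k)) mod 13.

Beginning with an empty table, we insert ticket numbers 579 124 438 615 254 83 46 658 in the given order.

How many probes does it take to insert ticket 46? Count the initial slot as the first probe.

3

579: h=7 -> slot 7
124: h=7, h2=5, probe 7,12 -> slot 12
438: h=9 -> slot 9
615: h=4 -> slot 4
254: h=7, h2=3, probe 7,10 -> slot 10
83: h=5 -> slot 5
46: h=7, h2=11, probe 7,5,3 -> slot 3
658: h=8 -> slot 8
Table: [∅, ∅, ∅, 46, 615, 83, ∅, 579, 658, 438, 254, ∅, 124]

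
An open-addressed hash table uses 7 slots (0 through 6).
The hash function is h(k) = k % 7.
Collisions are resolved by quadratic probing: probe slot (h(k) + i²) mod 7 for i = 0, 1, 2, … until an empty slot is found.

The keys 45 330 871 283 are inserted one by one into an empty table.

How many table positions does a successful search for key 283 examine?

3

45 hashes to 3; slot 3 is free -> place at 3.
330 hashes to 1; slot 1 is free -> place at 1.
871 hashes to 3; 3 taken -> place at 4.
283 hashes to 3; 3,4 taken -> place at 0.
Table: [283, 330, —, 45, 871, —, —]
Lookup 283: h=3, probe 3,4,0 → found at 0.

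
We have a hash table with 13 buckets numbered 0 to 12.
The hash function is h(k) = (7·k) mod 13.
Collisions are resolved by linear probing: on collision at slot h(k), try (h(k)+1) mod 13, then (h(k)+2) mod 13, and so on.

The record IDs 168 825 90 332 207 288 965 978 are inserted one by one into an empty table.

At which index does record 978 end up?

168: h=6 => slot 6
825: h=3 => slot 3
90: h=6, probe 6,7 => slot 7
332: h=10 => slot 10
207: h=6, probe 6,7,8 => slot 8
288: h=1 => slot 1
965: h=8, probe 8,9 => slot 9
978: h=8, probe 8,9,10,11 => slot 11
Table: [_, 288, _, 825, _, _, 168, 90, 207, 965, 332, 978, _]

11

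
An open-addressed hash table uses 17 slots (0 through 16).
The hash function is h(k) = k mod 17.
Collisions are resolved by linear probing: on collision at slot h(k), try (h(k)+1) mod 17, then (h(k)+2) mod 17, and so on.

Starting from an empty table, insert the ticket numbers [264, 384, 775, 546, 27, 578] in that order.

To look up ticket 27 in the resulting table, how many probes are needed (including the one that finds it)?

264: h=9 -> slot 9
384: h=10 -> slot 10
775: h=10, probe 10,11 -> slot 11
546: h=2 -> slot 2
27: h=10, probe 10,11,12 -> slot 12
578: h=0 -> slot 0
Table: [578, -, 546, -, -, -, -, -, -, 264, 384, 775, 27, -, -, -, -]
Lookup 27: h=10, probe 10,11,12 → found at 12.

3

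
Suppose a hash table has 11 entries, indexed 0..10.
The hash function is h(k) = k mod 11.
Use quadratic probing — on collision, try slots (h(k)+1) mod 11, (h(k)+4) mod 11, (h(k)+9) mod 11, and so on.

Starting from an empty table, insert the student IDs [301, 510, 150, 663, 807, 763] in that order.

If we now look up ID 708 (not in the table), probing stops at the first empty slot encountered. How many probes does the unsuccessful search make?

5

301: h=4 -> slot 4
510: h=4, probe 4,5 -> slot 5
150: h=7 -> slot 7
663: h=3 -> slot 3
807: h=4, probe 4,5,8 -> slot 8
763: h=4, probe 4,5,8,2 -> slot 2
Table: [-, -, 763, 663, 301, 510, -, 150, 807, -, -]
Lookup 708: h=4, probe 4,5,8,2,9 → slot 9 empty, not found.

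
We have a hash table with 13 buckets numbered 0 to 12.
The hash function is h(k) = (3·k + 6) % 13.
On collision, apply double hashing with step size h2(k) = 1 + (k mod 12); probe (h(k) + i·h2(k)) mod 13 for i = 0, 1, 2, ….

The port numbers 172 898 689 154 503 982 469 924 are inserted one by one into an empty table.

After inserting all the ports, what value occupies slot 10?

172: h=2 → slot 2
898: h=9 → slot 9
689: h=6 → slot 6
154: h=0 → slot 0
503: h=7 → slot 7
982: h=1 → slot 1
469: h=9, h2=2, probe 9,11 → slot 11
924: h=9, h2=1, probe 9,10 → slot 10
Table: [154, 982, 172, _, _, _, 689, 503, _, 898, 924, 469, _]

924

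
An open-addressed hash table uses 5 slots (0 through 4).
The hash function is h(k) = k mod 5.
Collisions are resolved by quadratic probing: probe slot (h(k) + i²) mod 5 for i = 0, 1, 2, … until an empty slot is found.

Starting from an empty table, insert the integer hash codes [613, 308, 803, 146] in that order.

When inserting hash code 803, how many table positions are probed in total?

Insert 613: h=3, slot 3 empty => index 3.
Insert 308: h=3, slot 3 occupied => index 4.
Insert 803: h=3, slots 3,4 occupied => index 2.
Insert 146: h=1, slot 1 empty => index 1.
Table: [—, 146, 803, 613, 308]

3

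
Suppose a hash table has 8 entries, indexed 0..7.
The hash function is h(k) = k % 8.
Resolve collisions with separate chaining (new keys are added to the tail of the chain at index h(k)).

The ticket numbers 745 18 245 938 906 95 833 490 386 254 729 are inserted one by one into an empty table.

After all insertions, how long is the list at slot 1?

745 → bucket 1
18 → bucket 2
245 → bucket 5
938 → bucket 2 (collision)
906 → bucket 2 (collision)
95 → bucket 7
833 → bucket 1 (collision)
490 → bucket 2 (collision)
386 → bucket 2 (collision)
254 → bucket 6
729 → bucket 1 (collision)
Final buckets:
0: ∅
1: 745 -> 833 -> 729
2: 18 -> 938 -> 906 -> 490 -> 386
3: ∅
4: ∅
5: 245
6: 254
7: 95

3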